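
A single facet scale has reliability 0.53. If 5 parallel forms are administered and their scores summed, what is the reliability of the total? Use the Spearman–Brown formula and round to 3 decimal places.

0.849

ρ_k = kρ / (1 + (k−1)ρ) = 5·0.53 / (1 + 4·0.53) = 2.650 / 3.120 = 0.849.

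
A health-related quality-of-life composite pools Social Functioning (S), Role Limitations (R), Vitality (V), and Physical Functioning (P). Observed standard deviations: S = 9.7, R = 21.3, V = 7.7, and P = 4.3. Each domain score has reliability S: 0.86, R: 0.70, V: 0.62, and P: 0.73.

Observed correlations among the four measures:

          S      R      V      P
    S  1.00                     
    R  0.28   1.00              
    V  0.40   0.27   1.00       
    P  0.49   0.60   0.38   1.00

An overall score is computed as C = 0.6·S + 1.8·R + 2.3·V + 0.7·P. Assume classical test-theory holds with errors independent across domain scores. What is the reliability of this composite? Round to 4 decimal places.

0.7815

Var(C) = 0.6²·9.7² + 1.8²·21.3² + 2.3²·7.7² + 0.7²·4.3² + 2·[1.08·9.7·21.3·0.28 + 1.38·9.7·7.7·0.40 + 0.42·9.7·4.3·0.49 + 4.14·21.3·7.7·0.27 + 1.26·21.3·4.3·0.60 + 1.61·7.7·4.3·0.38] = 1826.53 + 770.242 = 2596.77.
Under uncorrelated errors the observed covariances equal the true-score covariances, so only the own-variance terms attenuate.
True-score variance = [0.6²·9.7²·0.86 + 1.8²·21.3²·0.70 + 2.3²·7.7²·0.62 + 0.7²·4.3²·0.73] + 770.242 = 1259.17 + 770.242 = 2029.41.
Reliability = 2029.41 / 2596.77 = 0.7815.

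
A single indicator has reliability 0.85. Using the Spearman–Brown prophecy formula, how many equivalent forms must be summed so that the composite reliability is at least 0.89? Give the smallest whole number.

k ≥ ρ*(1−ρ₁)/(ρ₁(1−ρ*)) = 0.89·0.15 / (0.85·0.11) = 1.428.
Smallest integer k = 2.

2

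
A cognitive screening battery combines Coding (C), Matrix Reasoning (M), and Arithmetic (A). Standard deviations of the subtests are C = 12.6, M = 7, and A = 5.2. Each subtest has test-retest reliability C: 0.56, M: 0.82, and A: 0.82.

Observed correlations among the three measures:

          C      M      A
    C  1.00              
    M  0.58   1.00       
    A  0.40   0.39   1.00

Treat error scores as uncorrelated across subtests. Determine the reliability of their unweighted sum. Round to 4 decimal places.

Var(C+M+A) = 12.6² + 7² + 5.2² + 2·[12.6·7·0.58 + 12.6·5.2·0.40 + 7·5.2·0.39] = 234.8 + 183.12 = 417.92.
Because errors are independent across components, Cov(Tᵢ,Tⱼ) = Cov(Xᵢ,Xⱼ); the off-diagonal part of the true-score variance is the same as above.
True-score variance = [12.6²·0.56 + 7²·0.82 + 5.2²·0.82] + 183.12 = 151.258 + 183.12 = 334.378.
Reliability = 334.378 / 417.92 = 0.8001.

0.8001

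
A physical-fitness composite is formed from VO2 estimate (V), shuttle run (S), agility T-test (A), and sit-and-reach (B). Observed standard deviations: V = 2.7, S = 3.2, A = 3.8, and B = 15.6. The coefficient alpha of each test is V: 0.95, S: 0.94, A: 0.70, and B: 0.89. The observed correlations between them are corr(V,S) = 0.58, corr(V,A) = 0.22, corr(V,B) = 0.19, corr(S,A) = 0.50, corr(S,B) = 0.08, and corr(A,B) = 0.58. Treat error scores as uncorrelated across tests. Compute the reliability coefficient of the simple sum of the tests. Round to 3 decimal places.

Var(V+S+A+B) = 2.7² + 3.2² + 3.8² + 15.6² + 2·[2.7·3.2·0.58 + 2.7·3.8·0.22 + 2.7·15.6·0.19 + 3.2·3.8·0.50 + 3.2·15.6·0.08 + 3.8·15.6·0.58] = 275.33 + 119.454 = 394.784.
Because errors are independent across components, Cov(Tᵢ,Tⱼ) = Cov(Xᵢ,Xⱼ); the off-diagonal part of the true-score variance is the same as above.
True-score variance = [2.7²·0.95 + 3.2²·0.94 + 3.8²·0.70 + 15.6²·0.89] + 119.454 = 243.249 + 119.454 = 362.704.
Reliability = 362.704 / 394.784 = 0.919.

0.919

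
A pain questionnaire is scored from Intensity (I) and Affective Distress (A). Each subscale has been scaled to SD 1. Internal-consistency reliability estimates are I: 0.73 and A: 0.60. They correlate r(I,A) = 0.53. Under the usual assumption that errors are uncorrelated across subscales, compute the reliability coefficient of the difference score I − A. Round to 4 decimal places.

Var(I−A) = 1 + 1 − 2·0.53 = 2 − 1.06 = 0.94.
Under uncorrelated errors the observed covariances equal the true-score covariances, so only the own-variance terms attenuate.
True-score variance = [0.73 + 0.60] − 1.06 = 1.33 − 1.06 = 0.27.
Reliability = 0.27 / 0.94 = 0.2872.

0.2872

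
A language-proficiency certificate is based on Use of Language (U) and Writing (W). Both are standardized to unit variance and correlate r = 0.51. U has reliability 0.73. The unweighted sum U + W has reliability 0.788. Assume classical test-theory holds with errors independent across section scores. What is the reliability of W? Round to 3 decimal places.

0.630

Var(U+W) = 2 + 2·0.51 = 3.020.
True-score variance = ρ_U + ρ_W + 2·0.51, so 0.788 = (0.73 + ρ_W + 1.02) / 3.020.
ρ_W = 0.788·3.020 − 0.73 − 1.02 = 0.630.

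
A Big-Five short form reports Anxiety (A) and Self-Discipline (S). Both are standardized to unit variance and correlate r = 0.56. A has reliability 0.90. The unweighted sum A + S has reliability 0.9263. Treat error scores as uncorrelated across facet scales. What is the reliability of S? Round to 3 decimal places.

0.870

Var(A+S) = 2 + 2·0.56 = 3.120.
True-score variance = ρ_A + ρ_S + 2·0.56, so 0.9263 = (0.90 + ρ_S + 1.12) / 3.120.
ρ_S = 0.9263·3.120 − 0.90 − 1.12 = 0.870.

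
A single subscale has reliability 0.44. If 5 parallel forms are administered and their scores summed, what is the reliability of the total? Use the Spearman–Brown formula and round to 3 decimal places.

ρ_k = kρ / (1 + (k−1)ρ) = 5·0.44 / (1 + 4·0.44) = 2.200 / 2.760 = 0.797.

0.797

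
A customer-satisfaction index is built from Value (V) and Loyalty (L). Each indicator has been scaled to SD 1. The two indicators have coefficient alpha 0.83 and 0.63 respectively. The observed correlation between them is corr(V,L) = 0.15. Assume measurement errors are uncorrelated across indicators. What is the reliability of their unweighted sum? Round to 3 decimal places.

0.765

Var(V+L) = 2 + 2·[0.15] = 2 + 0.3 = 2.3.
Because errors are independent across components, Cov(Tᵢ,Tⱼ) = Cov(Xᵢ,Xⱼ); the off-diagonal part of the true-score variance is the same as above.
True-score variance = [0.83 + 0.63] + 0.3 = 1.46 + 0.3 = 1.76.
Reliability = 1.76 / 2.3 = 0.765.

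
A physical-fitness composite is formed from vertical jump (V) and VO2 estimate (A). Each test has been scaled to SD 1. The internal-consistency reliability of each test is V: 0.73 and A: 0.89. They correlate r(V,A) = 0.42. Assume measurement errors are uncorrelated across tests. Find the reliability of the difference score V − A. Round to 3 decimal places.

Var(V−A) = 1 + 1 − 2·0.42 = 2 − 0.84 = 1.16.
With uncorrelated errors the cross-covariances are all true-score covariance, so they carry over unchanged; only the diagonal terms shrink to ρᵢσᵢ².
True-score variance = [0.73 + 0.89] − 0.84 = 1.62 − 0.84 = 0.78.
Reliability = 0.78 / 1.16 = 0.672.

0.672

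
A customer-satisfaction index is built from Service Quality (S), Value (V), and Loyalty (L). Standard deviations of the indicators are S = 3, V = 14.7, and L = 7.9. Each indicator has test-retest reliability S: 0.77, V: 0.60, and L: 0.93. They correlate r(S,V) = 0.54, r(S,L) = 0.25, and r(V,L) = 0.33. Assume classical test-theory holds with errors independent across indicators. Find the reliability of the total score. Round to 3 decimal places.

0.781

Var(S+V+L) = 3² + 14.7² + 7.9² + 2·[3·14.7·0.54 + 3·7.9·0.25 + 14.7·7.9·0.33] = 287.5 + 136.124 = 423.624.
Because errors are independent across components, Cov(Tᵢ,Tⱼ) = Cov(Xᵢ,Xⱼ); the off-diagonal part of the true-score variance is the same as above.
True-score variance = [3²·0.77 + 14.7²·0.60 + 7.9²·0.93] + 136.124 = 194.625 + 136.124 = 330.749.
Reliability = 330.749 / 423.624 = 0.781.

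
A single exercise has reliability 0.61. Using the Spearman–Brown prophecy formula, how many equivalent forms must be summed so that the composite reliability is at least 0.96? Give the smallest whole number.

k ≥ ρ*(1−ρ₁)/(ρ₁(1−ρ*)) = 0.96·0.39 / (0.61·0.04) = 15.344.
Smallest integer k = 16.

16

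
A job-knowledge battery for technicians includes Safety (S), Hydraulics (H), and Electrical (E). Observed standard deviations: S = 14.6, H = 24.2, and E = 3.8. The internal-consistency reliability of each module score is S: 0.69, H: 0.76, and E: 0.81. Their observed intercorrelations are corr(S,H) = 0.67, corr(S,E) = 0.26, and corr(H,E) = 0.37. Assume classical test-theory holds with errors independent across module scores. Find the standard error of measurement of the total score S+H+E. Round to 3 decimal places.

14.470

Var(total) = 813.24 + 570.349 = 1383.59.
True-score variance = 603.863 + 570.349 = 1174.21, so reliability = 0.8487.
Error variance = 1383.59 − 1174.21 = 209.377; SEM = √209.377 = 14.470.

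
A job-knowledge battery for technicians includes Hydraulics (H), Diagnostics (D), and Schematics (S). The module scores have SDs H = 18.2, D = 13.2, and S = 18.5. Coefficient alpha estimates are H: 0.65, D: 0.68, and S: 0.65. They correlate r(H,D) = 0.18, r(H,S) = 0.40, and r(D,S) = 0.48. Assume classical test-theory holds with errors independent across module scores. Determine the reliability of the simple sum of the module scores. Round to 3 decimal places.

Var(H+D+S) = 18.2² + 13.2² + 18.5² + 2·[18.2·13.2·0.18 + 18.2·18.5·0.40 + 13.2·18.5·0.48] = 847.73 + 590.278 = 1438.01.
Because errors are independent across components, Cov(Tᵢ,Tⱼ) = Cov(Xᵢ,Xⱼ); the off-diagonal part of the true-score variance is the same as above.
True-score variance = [18.2²·0.65 + 13.2²·0.68 + 18.5²·0.65] + 590.278 = 556.252 + 590.278 = 1146.53.
Reliability = 1146.53 / 1438.01 = 0.797.

0.797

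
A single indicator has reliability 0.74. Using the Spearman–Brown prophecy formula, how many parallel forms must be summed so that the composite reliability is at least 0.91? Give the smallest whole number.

4

k ≥ ρ*(1−ρ₁)/(ρ₁(1−ρ*)) = 0.91·0.26 / (0.74·0.09) = 3.553.
Smallest integer k = 4.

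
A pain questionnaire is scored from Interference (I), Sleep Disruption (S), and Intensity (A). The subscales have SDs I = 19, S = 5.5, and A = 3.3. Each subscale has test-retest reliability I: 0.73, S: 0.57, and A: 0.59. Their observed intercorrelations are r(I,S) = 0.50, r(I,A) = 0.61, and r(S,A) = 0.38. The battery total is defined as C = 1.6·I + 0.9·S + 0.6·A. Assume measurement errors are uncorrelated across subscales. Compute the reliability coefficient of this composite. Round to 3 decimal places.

0.779

Var(C) = 1.6²·19² + 0.9²·5.5² + 0.6²·3.3² + 2·[1.44·19·5.5·0.50 + 0.96·19·3.3·0.61 + 0.54·5.5·3.3·0.38] = 952.583 + 231.363 = 1183.95.
With uncorrelated errors the cross-covariances are all true-score covariance, so they carry over unchanged; only the diagonal terms shrink to ρᵢσᵢ².
True-score variance = [1.6²·19²·0.73 + 0.9²·5.5²·0.57 + 0.6²·3.3²·0.59] + 231.363 = 690.916 + 231.363 = 922.279.
Reliability = 922.279 / 1183.95 = 0.779.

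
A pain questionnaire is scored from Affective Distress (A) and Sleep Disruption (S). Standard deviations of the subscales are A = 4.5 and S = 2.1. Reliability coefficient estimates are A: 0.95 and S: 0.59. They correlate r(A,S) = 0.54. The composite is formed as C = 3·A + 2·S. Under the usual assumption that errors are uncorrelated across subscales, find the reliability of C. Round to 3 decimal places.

0.937

Var(C) = 3²·4.5² + 2²·2.1² + 2·[6·4.5·2.1·0.54] = 199.89 + 61.236 = 261.126.
Because errors are independent across components, Cov(Tᵢ,Tⱼ) = Cov(Xᵢ,Xⱼ); the off-diagonal part of the true-score variance is the same as above.
True-score variance = [3²·4.5²·0.95 + 2²·2.1²·0.59] + 61.236 = 183.545 + 61.236 = 244.781.
Reliability = 244.781 / 261.126 = 0.937.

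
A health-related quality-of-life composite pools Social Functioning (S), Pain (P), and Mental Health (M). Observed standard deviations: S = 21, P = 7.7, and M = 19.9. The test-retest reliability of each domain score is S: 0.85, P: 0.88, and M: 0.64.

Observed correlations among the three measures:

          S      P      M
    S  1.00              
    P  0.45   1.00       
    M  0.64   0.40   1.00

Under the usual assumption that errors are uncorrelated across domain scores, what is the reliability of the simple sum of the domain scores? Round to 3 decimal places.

0.873

Var(S+P+M) = 21² + 7.7² + 19.9² + 2·[21·7.7·0.45 + 21·19.9·0.64 + 7.7·19.9·0.40] = 896.3 + 803.026 = 1699.33.
With uncorrelated errors the cross-covariances are all true-score covariance, so they carry over unchanged; only the diagonal terms shrink to ρᵢσᵢ².
True-score variance = [21²·0.85 + 7.7²·0.88 + 19.9²·0.64] + 803.026 = 680.472 + 803.026 = 1483.5.
Reliability = 1483.5 / 1699.33 = 0.873.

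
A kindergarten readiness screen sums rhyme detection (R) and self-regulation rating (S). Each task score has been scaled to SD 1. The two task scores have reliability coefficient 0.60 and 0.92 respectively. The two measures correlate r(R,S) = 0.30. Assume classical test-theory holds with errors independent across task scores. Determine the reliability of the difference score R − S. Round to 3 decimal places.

Var(R−S) = 1 + 1 − 2·0.30 = 2 − 0.6 = 1.4.
With uncorrelated errors the cross-covariances are all true-score covariance, so they carry over unchanged; only the diagonal terms shrink to ρᵢσᵢ².
True-score variance = [0.60 + 0.92] − 0.6 = 1.52 − 0.6 = 0.92.
Reliability = 0.92 / 1.4 = 0.657.

0.657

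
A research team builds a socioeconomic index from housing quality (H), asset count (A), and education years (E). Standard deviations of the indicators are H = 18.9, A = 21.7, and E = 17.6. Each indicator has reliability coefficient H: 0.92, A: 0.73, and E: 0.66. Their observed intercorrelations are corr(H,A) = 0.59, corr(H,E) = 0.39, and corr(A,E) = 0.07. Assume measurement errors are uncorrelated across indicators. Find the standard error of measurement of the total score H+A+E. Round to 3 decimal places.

16.157

Var(total) = 1137.86 + 796.881 = 1934.74.
True-score variance = 876.824 + 796.881 = 1673.71, so reliability = 0.8651.
Error variance = 1934.74 − 1673.71 = 261.035; SEM = √261.035 = 16.157.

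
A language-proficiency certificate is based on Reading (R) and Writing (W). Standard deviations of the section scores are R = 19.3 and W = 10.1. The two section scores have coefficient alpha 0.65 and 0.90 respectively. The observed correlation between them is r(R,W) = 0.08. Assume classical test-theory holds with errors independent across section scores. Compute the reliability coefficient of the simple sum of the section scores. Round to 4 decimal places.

Var(R+W) = 19.3² + 10.1² + 2·[19.3·10.1·0.08] = 474.5 + 31.1888 = 505.689.
With uncorrelated errors the cross-covariances are all true-score covariance, so they carry over unchanged; only the diagonal terms shrink to ρᵢσᵢ².
True-score variance = [19.3²·0.65 + 10.1²·0.90] + 31.1888 = 333.928 + 31.1888 = 365.116.
Reliability = 365.116 / 505.689 = 0.7220.

0.7220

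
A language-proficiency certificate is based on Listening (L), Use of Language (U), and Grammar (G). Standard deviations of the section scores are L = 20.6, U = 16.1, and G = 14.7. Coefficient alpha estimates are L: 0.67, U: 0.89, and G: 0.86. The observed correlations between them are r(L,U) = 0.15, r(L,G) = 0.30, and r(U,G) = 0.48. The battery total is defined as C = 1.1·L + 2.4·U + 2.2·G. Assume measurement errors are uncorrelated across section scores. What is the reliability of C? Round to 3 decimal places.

0.903

Var(C) = 1.1²·20.6² + 2.4²·16.1² + 2.2²·14.7² + 2·[2.64·20.6·16.1·0.15 + 2.42·20.6·14.7·0.30 + 5.28·16.1·14.7·0.48] = 3052.4 + 1902 = 4954.4.
With uncorrelated errors the cross-covariances are all true-score covariance, so they carry over unchanged; only the diagonal terms shrink to ρᵢσᵢ².
True-score variance = [1.1²·20.6²·0.67 + 2.4²·16.1²·0.89 + 2.2²·14.7²·0.86] + 1902 = 2572.3 + 1902 = 4474.3.
Reliability = 4474.3 / 4954.4 = 0.903.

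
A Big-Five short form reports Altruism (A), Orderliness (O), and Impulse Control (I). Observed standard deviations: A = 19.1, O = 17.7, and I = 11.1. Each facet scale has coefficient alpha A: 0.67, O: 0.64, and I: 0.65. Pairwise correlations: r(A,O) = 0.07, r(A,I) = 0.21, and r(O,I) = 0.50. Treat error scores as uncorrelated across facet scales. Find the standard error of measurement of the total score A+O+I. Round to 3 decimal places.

16.622

Var(total) = 801.31 + 332.844 = 1134.15.
True-score variance = 525.015 + 332.844 = 857.859, so reliability = 0.7564.
Error variance = 1134.15 − 857.859 = 276.295; SEM = √276.295 = 16.622.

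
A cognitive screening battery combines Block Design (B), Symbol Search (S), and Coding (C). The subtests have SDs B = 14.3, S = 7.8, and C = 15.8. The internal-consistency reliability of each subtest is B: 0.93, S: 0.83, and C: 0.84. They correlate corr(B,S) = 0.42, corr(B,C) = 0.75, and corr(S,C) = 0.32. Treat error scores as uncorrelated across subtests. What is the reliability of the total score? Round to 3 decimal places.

0.937

Var(B+S+C) = 14.3² + 7.8² + 15.8² + 2·[14.3·7.8·0.42 + 14.3·15.8·0.75 + 7.8·15.8·0.32] = 514.97 + 511.477 = 1026.45.
With uncorrelated errors the cross-covariances are all true-score covariance, so they carry over unchanged; only the diagonal terms shrink to ρᵢσᵢ².
True-score variance = [14.3²·0.93 + 7.8²·0.83 + 15.8²·0.84] + 511.477 = 450.37 + 511.477 = 961.848.
Reliability = 961.848 / 1026.45 = 0.937.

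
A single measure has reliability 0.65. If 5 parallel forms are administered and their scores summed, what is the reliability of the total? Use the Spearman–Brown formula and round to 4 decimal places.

0.9028

ρ_k = kρ / (1 + (k−1)ρ) = 5·0.65 / (1 + 4·0.65) = 3.250 / 3.600 = 0.9028.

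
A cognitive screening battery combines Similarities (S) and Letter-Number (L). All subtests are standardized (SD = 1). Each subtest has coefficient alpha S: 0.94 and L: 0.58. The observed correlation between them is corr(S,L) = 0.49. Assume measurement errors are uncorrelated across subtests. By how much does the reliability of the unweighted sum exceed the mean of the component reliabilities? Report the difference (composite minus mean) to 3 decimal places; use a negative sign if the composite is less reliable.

0.079

Var(sum) = 2 + 0.98 = 2.98; true-score variance = 1.52 + 0.98 = 2.5; composite reliability = 0.8389.
Mean component reliability = 0.7600.
Difference = 0.8389 − 0.7600 = 0.079.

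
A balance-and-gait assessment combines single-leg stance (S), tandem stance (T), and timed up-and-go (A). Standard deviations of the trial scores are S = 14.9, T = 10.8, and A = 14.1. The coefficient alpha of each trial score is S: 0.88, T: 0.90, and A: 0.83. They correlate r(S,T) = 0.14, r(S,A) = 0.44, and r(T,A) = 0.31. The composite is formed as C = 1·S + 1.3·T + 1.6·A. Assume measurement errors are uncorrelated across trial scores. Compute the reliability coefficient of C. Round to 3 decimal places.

Var(C) = 14.9² + 1.3²·10.8² + 1.6²·14.1² + 2·[1.3·14.9·10.8·0.14 + 1.6·14.9·14.1·0.44 + 2.08·10.8·14.1·0.31] = 928.085 + 550.762 = 1478.85.
Under uncorrelated errors the observed covariances equal the true-score covariances, so only the own-variance terms attenuate.
True-score variance = [14.9²·0.88 + 1.3²·10.8²·0.90 + 1.6²·14.1²·0.83] + 550.762 = 795.21 + 550.762 = 1345.97.
Reliability = 1345.97 / 1478.85 = 0.910.

0.910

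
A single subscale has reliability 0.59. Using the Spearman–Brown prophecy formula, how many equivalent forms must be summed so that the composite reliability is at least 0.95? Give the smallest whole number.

14

k ≥ ρ*(1−ρ₁)/(ρ₁(1−ρ*)) = 0.95·0.41 / (0.59·0.05) = 13.203.
Smallest integer k = 14.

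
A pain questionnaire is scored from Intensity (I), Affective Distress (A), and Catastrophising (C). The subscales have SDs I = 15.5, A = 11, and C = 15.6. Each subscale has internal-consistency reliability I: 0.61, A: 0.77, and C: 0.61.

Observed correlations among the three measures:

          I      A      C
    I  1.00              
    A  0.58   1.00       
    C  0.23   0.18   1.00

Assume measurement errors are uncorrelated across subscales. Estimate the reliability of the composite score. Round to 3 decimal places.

0.778

Var(I+A+C) = 15.5² + 11² + 15.6² + 2·[15.5·11·0.58 + 15.5·15.6·0.23 + 11·15.6·0.18] = 604.61 + 370.784 = 975.394.
With uncorrelated errors the cross-covariances are all true-score covariance, so they carry over unchanged; only the diagonal terms shrink to ρᵢσᵢ².
True-score variance = [15.5²·0.61 + 11²·0.77 + 15.6²·0.61] + 370.784 = 388.172 + 370.784 = 758.956.
Reliability = 758.956 / 975.394 = 0.778.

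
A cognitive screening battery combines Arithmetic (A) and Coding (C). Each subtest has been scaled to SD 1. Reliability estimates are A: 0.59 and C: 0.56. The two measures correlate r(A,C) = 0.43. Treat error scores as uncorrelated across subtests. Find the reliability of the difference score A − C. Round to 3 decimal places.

0.254

Var(A−C) = 1 + 1 − 2·0.43 = 2 − 0.86 = 1.14.
Because errors are independent across components, Cov(Tᵢ,Tⱼ) = Cov(Xᵢ,Xⱼ); the off-diagonal part of the true-score variance is the same as above.
True-score variance = [0.59 + 0.56] − 0.86 = 1.15 − 0.86 = 0.29.
Reliability = 0.29 / 1.14 = 0.254.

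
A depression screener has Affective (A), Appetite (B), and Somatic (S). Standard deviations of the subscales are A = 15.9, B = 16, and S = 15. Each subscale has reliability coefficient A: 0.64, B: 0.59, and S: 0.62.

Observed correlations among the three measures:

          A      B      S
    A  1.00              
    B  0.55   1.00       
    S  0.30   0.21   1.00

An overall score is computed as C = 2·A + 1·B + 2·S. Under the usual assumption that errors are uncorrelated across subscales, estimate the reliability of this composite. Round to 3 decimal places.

Var(C) = 2²·15.9² + 16² + 2²·15² + 2·[2·15.9·16·0.55 + 4·15.9·15·0.30 + 2·16·15·0.21] = 2167.24 + 1333.68 = 3500.92.
With uncorrelated errors the cross-covariances are all true-score covariance, so they carry over unchanged; only the diagonal terms shrink to ρᵢσᵢ².
True-score variance = [2²·15.9²·0.64 + 16²·0.59 + 2²·15²·0.62] + 1333.68 = 1356.23 + 1333.68 = 2689.91.
Reliability = 2689.91 / 3500.92 = 0.768.

0.768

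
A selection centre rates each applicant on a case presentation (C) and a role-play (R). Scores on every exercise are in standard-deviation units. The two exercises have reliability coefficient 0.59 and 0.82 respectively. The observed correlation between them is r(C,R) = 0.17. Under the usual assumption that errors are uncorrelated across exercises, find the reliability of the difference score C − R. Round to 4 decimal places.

Var(C−R) = 1 + 1 − 2·0.17 = 2 − 0.34 = 1.66.
With uncorrelated errors the cross-covariances are all true-score covariance, so they carry over unchanged; only the diagonal terms shrink to ρᵢσᵢ².
True-score variance = [0.59 + 0.82] − 0.34 = 1.41 − 0.34 = 1.07.
Reliability = 1.07 / 1.66 = 0.6446.

0.6446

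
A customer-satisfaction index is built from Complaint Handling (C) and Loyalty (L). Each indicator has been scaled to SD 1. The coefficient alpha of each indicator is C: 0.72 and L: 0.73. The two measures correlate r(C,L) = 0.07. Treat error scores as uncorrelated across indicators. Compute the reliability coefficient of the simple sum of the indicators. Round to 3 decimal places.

0.743

Var(C+L) = 2 + 2·[0.07] = 2 + 0.14 = 2.14.
With uncorrelated errors the cross-covariances are all true-score covariance, so they carry over unchanged; only the diagonal terms shrink to ρᵢσᵢ².
True-score variance = [0.72 + 0.73] + 0.14 = 1.45 + 0.14 = 1.59.
Reliability = 1.59 / 2.14 = 0.743.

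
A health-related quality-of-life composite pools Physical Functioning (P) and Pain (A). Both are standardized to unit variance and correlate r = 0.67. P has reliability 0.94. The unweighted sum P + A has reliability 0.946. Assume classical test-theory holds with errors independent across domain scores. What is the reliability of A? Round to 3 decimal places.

0.880

Var(P+A) = 2 + 2·0.67 = 3.340.
True-score variance = ρ_P + ρ_A + 2·0.67, so 0.946 = (0.94 + ρ_A + 1.34) / 3.340.
ρ_A = 0.946·3.340 − 0.94 − 1.34 = 0.880.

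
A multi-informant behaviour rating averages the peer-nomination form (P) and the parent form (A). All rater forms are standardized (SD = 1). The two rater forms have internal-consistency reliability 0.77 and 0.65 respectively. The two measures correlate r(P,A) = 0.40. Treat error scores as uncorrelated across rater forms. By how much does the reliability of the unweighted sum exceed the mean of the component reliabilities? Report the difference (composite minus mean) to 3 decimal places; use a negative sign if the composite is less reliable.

0.083

Var(sum) = 2 + 0.8 = 2.8; true-score variance = 1.42 + 0.8 = 2.22; composite reliability = 0.7929.
Mean component reliability = 0.7100.
Difference = 0.7929 − 0.7100 = 0.083.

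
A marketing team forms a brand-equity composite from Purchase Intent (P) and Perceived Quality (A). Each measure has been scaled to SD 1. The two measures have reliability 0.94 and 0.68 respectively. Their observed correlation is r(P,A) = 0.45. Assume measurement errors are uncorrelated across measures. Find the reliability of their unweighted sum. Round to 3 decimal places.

0.869

Var(P+A) = 2 + 2·[0.45] = 2 + 0.9 = 2.9.
Under uncorrelated errors the observed covariances equal the true-score covariances, so only the own-variance terms attenuate.
True-score variance = [0.94 + 0.68] + 0.9 = 1.62 + 0.9 = 2.52.
Reliability = 2.52 / 2.9 = 0.869.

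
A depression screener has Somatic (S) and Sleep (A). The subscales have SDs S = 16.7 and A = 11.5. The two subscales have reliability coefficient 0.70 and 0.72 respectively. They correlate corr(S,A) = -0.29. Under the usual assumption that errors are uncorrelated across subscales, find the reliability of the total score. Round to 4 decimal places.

0.5973

Var(S+A) = 16.7² + 11.5² + 2·[16.7·11.5·(-0.29)] = 411.14 − 111.389 = 299.751.
With uncorrelated errors the cross-covariances are all true-score covariance, so they carry over unchanged; only the diagonal terms shrink to ρᵢσᵢ².
True-score variance = [16.7²·0.70 + 11.5²·0.72] − 111.389 = 290.443 − 111.389 = 179.054.
Reliability = 179.054 / 299.751 = 0.5973.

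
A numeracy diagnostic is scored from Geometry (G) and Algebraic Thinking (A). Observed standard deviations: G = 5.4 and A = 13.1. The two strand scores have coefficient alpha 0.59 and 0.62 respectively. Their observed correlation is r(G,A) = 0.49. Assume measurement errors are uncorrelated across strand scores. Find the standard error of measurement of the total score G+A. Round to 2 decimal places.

Var(total) = 200.77 + 69.3252 = 270.095.
True-score variance = 123.603 + 69.3252 = 192.928, so reliability = 0.7143.
Error variance = 270.095 − 192.928 = 77.1674; SEM = √77.1674 = 8.78.

8.78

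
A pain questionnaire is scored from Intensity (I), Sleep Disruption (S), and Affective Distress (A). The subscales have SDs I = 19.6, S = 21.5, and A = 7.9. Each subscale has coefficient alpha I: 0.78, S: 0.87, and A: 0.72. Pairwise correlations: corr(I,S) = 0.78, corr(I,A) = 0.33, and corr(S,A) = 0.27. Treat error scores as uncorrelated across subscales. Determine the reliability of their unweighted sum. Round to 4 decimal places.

0.9079

Var(I+S+A) = 19.6² + 21.5² + 7.9² + 2·[19.6·21.5·0.78 + 19.6·7.9·0.33 + 21.5·7.9·0.27] = 908.82 + 851.297 = 1760.12.
Under uncorrelated errors the observed covariances equal the true-score covariances, so only the own-variance terms attenuate.
True-score variance = [19.6²·0.78 + 21.5²·0.87 + 7.9²·0.72] + 851.297 = 746.738 + 851.297 = 1598.03.
Reliability = 1598.03 / 1760.12 = 0.9079.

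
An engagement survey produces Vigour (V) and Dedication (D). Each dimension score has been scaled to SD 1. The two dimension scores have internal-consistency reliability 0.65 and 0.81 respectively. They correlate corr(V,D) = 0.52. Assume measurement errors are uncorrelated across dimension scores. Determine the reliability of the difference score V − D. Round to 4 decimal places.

Var(V−D) = 1 + 1 − 2·0.52 = 2 − 1.04 = 0.96.
Because errors are independent across components, Cov(Tᵢ,Tⱼ) = Cov(Xᵢ,Xⱼ); the off-diagonal part of the true-score variance is the same as above.
True-score variance = [0.65 + 0.81] − 1.04 = 1.46 − 1.04 = 0.42.
Reliability = 0.42 / 0.96 = 0.4375.

0.4375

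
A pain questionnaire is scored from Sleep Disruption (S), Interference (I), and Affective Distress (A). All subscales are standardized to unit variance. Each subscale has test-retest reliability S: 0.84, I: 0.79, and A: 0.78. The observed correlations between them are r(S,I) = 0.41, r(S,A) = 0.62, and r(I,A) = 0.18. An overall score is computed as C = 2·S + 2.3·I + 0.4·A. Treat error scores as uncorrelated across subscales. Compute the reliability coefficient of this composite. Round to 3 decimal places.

Var(C) = 2² + 2.3² + 0.4² + 2·[4.6·0.41 + 0.8·0.62 + 0.92·0.18] = 9.45 + 5.0952 = 14.5452.
With uncorrelated errors the cross-covariances are all true-score covariance, so they carry over unchanged; only the diagonal terms shrink to ρᵢσᵢ².
True-score variance = [2²·0.84 + 2.3²·0.79 + 0.4²·0.78] + 5.0952 = 7.6639 + 5.0952 = 12.7591.
Reliability = 12.7591 / 14.5452 = 0.877.

0.877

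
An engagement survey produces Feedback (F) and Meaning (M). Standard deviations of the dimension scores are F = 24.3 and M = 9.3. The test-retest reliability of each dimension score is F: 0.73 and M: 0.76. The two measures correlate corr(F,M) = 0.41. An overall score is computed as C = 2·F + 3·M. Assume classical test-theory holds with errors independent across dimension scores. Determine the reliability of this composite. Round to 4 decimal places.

0.8061

Var(C) = 2²·24.3² + 3²·9.3² + 2·[6·24.3·9.3·0.41] = 3140.37 + 1111.87 = 4252.24.
Because errors are independent across components, Cov(Tᵢ,Tⱼ) = Cov(Xᵢ,Xⱼ); the off-diagonal part of the true-score variance is the same as above.
True-score variance = [2²·24.3²·0.73 + 3²·9.3²·0.76] + 1111.87 = 2315.82 + 1111.87 = 3427.69.
Reliability = 3427.69 / 4252.24 = 0.8061.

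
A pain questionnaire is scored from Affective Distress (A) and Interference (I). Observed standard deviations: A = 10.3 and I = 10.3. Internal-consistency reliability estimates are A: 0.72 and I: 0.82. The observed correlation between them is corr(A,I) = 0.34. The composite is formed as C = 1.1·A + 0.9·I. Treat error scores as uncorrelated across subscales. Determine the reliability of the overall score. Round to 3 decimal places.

0.820

Var(C) = 1.1²·10.3² + 0.9²·10.3² + 2·[0.99·10.3·10.3·0.34] = 214.302 + 71.4198 = 285.722.
Because errors are independent across components, Cov(Tᵢ,Tⱼ) = Cov(Xᵢ,Xⱼ); the off-diagonal part of the true-score variance is the same as above.
True-score variance = [1.1²·10.3²·0.72 + 0.9²·10.3²·0.82] + 71.4198 = 162.891 + 71.4198 = 234.31.
Reliability = 234.31 / 285.722 = 0.820.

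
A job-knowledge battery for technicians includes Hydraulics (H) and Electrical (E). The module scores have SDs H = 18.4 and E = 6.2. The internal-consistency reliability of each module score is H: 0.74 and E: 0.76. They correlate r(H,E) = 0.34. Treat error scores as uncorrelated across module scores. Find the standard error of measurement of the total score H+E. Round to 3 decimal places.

Var(total) = 377 + 77.5744 = 454.574.
True-score variance = 279.749 + 77.5744 = 357.323, so reliability = 0.7861.
Error variance = 454.574 − 357.323 = 97.2512; SEM = √97.2512 = 9.862.

9.862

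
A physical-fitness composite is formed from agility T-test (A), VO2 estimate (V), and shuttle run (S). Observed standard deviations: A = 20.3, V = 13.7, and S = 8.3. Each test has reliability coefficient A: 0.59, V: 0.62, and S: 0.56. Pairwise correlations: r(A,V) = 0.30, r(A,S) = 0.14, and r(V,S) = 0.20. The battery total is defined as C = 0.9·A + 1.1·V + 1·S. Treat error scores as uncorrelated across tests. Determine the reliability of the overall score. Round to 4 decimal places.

Var(C) = 0.9²·20.3² + 1.1²·13.7² + 8.3² + 2·[0.99·20.3·13.7·0.30 + 0.9·20.3·8.3·0.14 + 1.1·13.7·8.3·0.20] = 629.788 + 257.689 = 887.477.
Under uncorrelated errors the observed covariances equal the true-score covariances, so only the own-variance terms attenuate.
True-score variance = [0.9²·20.3²·0.59 + 1.1²·13.7²·0.62 + 8.3²·0.56] + 257.689 = 376.321 + 257.689 = 634.01.
Reliability = 634.01 / 887.477 = 0.7144.

0.7144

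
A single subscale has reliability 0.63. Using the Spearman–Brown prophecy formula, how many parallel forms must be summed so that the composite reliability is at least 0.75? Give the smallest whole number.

2

k ≥ ρ*(1−ρ₁)/(ρ₁(1−ρ*)) = 0.75·0.37 / (0.63·0.25) = 1.762.
Smallest integer k = 2.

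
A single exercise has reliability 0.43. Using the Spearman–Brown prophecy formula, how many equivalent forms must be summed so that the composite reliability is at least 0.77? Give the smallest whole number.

5

k ≥ ρ*(1−ρ₁)/(ρ₁(1−ρ*)) = 0.77·0.57 / (0.43·0.23) = 4.438.
Smallest integer k = 5.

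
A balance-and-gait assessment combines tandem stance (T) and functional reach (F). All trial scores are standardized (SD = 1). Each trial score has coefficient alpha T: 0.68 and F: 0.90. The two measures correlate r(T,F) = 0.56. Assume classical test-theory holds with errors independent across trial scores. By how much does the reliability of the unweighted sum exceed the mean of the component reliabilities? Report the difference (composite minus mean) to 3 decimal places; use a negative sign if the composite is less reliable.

0.075

Var(sum) = 2 + 1.12 = 3.12; true-score variance = 1.58 + 1.12 = 2.7; composite reliability = 0.8654.
Mean component reliability = 0.7900.
Difference = 0.8654 − 0.7900 = 0.075.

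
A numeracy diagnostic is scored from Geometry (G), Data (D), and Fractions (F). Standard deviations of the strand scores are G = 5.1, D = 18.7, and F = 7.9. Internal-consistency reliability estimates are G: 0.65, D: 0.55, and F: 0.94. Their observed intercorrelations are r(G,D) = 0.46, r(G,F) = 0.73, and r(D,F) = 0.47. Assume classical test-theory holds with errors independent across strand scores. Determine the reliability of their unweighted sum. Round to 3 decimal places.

0.765

Var(G+D+F) = 5.1² + 18.7² + 7.9² + 2·[5.1·18.7·0.46 + 5.1·7.9·0.73 + 18.7·7.9·0.47] = 438.11 + 285.43 = 723.54.
With uncorrelated errors the cross-covariances are all true-score covariance, so they carry over unchanged; only the diagonal terms shrink to ρᵢσᵢ².
True-score variance = [5.1²·0.65 + 18.7²·0.55 + 7.9²·0.94] + 285.43 = 267.901 + 285.43 = 553.331.
Reliability = 553.331 / 723.54 = 0.765.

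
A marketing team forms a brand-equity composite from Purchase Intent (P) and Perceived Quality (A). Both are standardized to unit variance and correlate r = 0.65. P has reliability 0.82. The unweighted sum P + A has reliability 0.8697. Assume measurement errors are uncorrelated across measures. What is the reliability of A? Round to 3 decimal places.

Var(P+A) = 2 + 2·0.65 = 3.300.
True-score variance = ρ_P + ρ_A + 2·0.65, so 0.8697 = (0.82 + ρ_A + 1.30) / 3.300.
ρ_A = 0.8697·3.300 − 0.82 − 1.30 = 0.750.

0.750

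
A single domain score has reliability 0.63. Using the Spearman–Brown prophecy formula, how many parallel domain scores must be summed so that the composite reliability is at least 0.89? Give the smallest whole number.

5

k ≥ ρ*(1−ρ₁)/(ρ₁(1−ρ*)) = 0.89·0.37 / (0.63·0.11) = 4.752.
Smallest integer k = 5.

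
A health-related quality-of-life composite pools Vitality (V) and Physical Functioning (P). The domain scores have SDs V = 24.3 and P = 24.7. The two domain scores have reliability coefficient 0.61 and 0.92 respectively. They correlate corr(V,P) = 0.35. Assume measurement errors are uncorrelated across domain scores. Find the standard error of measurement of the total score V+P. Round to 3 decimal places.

16.706

Var(total) = 1200.58 + 420.147 = 1620.73.
True-score variance = 921.482 + 420.147 = 1341.63, so reliability = 0.8278.
Error variance = 1620.73 − 1341.63 = 279.098; SEM = √279.098 = 16.706.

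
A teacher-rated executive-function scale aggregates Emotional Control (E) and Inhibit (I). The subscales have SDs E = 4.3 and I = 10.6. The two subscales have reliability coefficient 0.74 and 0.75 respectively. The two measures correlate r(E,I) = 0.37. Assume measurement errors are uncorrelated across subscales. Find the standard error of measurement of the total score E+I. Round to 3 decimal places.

5.736

Var(total) = 130.85 + 33.7292 = 164.579.
True-score variance = 97.9526 + 33.7292 = 131.682, so reliability = 0.8001.
Error variance = 164.579 − 131.682 = 32.8974; SEM = √32.8974 = 5.736.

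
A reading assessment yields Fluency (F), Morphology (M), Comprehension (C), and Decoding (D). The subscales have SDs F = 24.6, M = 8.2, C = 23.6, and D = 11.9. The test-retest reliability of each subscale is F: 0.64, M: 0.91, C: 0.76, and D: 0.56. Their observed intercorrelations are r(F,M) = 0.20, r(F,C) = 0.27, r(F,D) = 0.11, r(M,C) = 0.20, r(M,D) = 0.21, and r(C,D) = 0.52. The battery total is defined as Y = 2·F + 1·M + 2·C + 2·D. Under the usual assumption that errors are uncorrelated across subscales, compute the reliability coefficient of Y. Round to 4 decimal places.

Var(Y) = 2²·24.6² + 8.2² + 2²·23.6² + 2²·11.9² + 2·[2·24.6·8.2·0.20 + 4·24.6·23.6·0.27 + 4·24.6·11.9·0.11 + 2·8.2·23.6·0.20 + 2·8.2·11.9·0.21 + 4·23.6·11.9·0.52] = 5282.16 + 3078.07 = 8360.23.
Because errors are independent across components, Cov(Tᵢ,Tⱼ) = Cov(Xᵢ,Xⱼ); the off-diagonal part of the true-score variance is the same as above.
True-score variance = [2²·24.6²·0.64 + 8.2²·0.91 + 2²·23.6²·0.76 + 2²·11.9²·0.56] + 3078.07 = 3620.76 + 3078.07 = 6698.84.
Reliability = 6698.84 / 8360.23 = 0.8013.

0.8013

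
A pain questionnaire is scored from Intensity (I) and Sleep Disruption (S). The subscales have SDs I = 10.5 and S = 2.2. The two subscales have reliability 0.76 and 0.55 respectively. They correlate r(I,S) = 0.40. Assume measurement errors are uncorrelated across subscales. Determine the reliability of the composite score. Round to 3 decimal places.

0.786

Var(I+S) = 10.5² + 2.2² + 2·[10.5·2.2·0.40] = 115.09 + 18.48 = 133.57.
With uncorrelated errors the cross-covariances are all true-score covariance, so they carry over unchanged; only the diagonal terms shrink to ρᵢσᵢ².
True-score variance = [10.5²·0.76 + 2.2²·0.55] + 18.48 = 86.452 + 18.48 = 104.932.
Reliability = 104.932 / 133.57 = 0.786.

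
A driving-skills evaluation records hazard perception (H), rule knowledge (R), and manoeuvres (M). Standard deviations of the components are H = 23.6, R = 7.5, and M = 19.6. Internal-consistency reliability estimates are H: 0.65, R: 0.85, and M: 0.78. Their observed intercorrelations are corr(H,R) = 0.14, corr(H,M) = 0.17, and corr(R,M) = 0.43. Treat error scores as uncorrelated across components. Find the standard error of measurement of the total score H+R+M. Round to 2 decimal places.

Var(total) = 997.37 + 333.25 = 1330.62.
True-score variance = 709.481 + 333.25 = 1042.73, so reliability = 0.7836.
Error variance = 1330.62 − 1042.73 = 287.889; SEM = √287.889 = 16.97.

16.97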